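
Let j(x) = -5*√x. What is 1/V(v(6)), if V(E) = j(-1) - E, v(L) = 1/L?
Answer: -6/901 + 180*I/901 ≈ -0.0066593 + 0.19978*I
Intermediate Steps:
V(E) = -E - 5*I (V(E) = -5*I - E = -E - 5*I)
1/V(v(6)) = 1/(-1/6 - 5*I) = 1/(-1*⅙ - 5*I) = 1/(-⅙ - 5*I) = 36*(-⅙ + 5*I)/901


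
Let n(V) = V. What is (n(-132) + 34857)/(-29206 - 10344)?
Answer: -1389/1582 ≈ -0.87800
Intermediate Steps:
(n(-132) + 34857)/(-29206 - 10344) = (-132 + 34857)/(-29206 - 10344) = 34725/(-39550) = 34725*(-1/39550) = -1389/1582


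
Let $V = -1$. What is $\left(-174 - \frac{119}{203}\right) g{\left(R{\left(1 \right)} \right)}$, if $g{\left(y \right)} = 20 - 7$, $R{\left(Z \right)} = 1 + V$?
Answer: $- \frac{65819}{29} \approx -2269.6$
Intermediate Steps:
$R{\left(Z \right)} = 0$ ($R{\left(Z \right)} = 1 - 1 = 0$)
$g{\left(y \right)} = 13$ ($g{\left(y \right)} = 20 - 7 = 13$)
$\left(-174 - \frac{119}{203}\right) g{\left(R{\left(1 \right)} \right)} = \left(-174 - \frac{119}{203}\right) 13 = \left(-174 - \frac{17}{29}\right) 13 = \left(- \frac{5063}{29}\right) 13 = - \frac{65819}{29}$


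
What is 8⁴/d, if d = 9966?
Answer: 2048/4983 ≈ 0.41100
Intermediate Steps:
8⁴/d = 8⁴/9966 = 4096*(1/9966) = 2048/4983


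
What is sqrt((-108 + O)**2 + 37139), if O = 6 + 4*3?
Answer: sqrt(45239) ≈ 212.69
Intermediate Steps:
O = 18 (O = 6 + 12 = 18)
sqrt((-108 + O)**2 + 37139) = sqrt((-108 + 18)**2 + 37139) = sqrt((-90)**2 + 37139) = sqrt(8100 + 37139) = sqrt(45239)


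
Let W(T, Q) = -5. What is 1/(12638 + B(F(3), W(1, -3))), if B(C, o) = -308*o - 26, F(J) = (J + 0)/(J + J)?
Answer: 1/14152 ≈ 7.0661e-5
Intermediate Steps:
F(J) = ½ (F(J) = J/((2*J)) = J*(1/(2*J)) = ½)
B(C, o) = -26 - 308*o
1/(12638 + B(F(3), W(1, -3))) = 1/(12638 + (-26 - 308*(-5))) = 1/(12638 + (-26 + 1540)) = 1/(12638 + 1514) = 1/14152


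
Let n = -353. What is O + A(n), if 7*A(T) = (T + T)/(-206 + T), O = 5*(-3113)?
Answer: -60905139/3913 ≈ -15565.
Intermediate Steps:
O = -15565
A(T) = 2*T/(7*(-206 + T)) (A(T) = ((T + T)/(-206 + T))/7 = ((2*T)/(-206 + T))/7 = (2*T/(-206 + T))/7 = 2*T/(7*(-206 + T)))
O + A(n) = -15565 + (2/7)*(-353)/(-206 - 353) = -15565 + (2/7)*(-353)/(-559) = -15565 + (2/7)*(-353)*(-1/559) = -15565 + 706/3913 = -60905139/3913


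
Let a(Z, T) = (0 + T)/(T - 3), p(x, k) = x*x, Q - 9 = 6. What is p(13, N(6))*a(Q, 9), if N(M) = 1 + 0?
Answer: 507/2 ≈ 253.50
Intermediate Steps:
Q = 15 (Q = 9 + 6 = 15)
N(M) = 1
p(x, k) = x²
a(Z, T) = T/(-3 + T)
p(13, N(6))*a(Q, 9) = 13²*(9/(-3 + 9)) = 169*(9/6) = 169*(9*(⅙)) = 169*(3/2) = 507/2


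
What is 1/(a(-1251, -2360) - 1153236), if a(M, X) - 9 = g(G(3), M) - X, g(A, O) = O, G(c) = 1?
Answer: -1/1152118 ≈ -8.6797e-7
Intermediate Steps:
a(M, X) = 9 + M - X (a(M, X) = 9 + (M - X) = 9 + M - X)
1/(a(-1251, -2360) - 1153236) = 1/((9 - 1251 - 1*(-2360)) - 1153236) = 1/((9 - 1251 + 2360) - 1153236) = 1/(1118 - 1153236) = 1/(-1152118) = -1/1152118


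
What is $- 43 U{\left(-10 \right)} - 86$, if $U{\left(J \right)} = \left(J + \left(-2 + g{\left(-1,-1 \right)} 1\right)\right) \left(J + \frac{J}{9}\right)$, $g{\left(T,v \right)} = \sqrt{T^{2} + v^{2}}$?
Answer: $- \frac{17458}{3} + \frac{4300 \sqrt{2}}{9} \approx -5143.7$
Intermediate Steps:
$U{\left(J \right)} = \frac{10 J \left(-2 + J + \sqrt{2}\right)}{9}$ ($U{\left(J \right)} = \left(J - \left(2 - \sqrt{\left(-1\right)^{2} + \left(-1\right)^{2}} \cdot 1\right)\right) \left(J + \frac{J}{9}\right) = \left(J - \left(2 - \sqrt{1 + 1} \cdot 1\right)\right) \left(J + J \frac{1}{9}\right) = \left(J - \left(2 - \sqrt{2} \cdot 1\right)\right) \left(J + \frac{J}{9}\right) = \left(J - \left(2 - \sqrt{2}\right)\right) \frac{10 J}{9} = \left(-2 + J + \sqrt{2}\right) \frac{10 J}{9} = \frac{10 J \left(-2 + J + \sqrt{2}\right)}{9}$)
$- 43 U{\left(-10 \right)} - 86 = - 43 \cdot \frac{10}{9} \left(-10\right) \left(-2 - 10 + \sqrt{2}\right) - 86 = - 43 \cdot \frac{10}{9} \left(-10\right) \left(-12 + \sqrt{2}\right) - 86 = - 43 \left(\frac{400}{3} - \frac{100 \sqrt{2}}{9}\right) - 86 = \left(- \frac{17200}{3} + \frac{4300 \sqrt{2}}{9}\right) - 86 = - \frac{17458}{3} + \frac{4300 \sqrt{2}}{9}$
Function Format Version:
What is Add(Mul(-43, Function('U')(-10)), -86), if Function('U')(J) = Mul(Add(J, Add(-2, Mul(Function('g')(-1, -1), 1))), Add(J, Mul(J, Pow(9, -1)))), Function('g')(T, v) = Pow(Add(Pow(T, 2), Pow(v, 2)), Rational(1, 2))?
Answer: Add(Rational(-17458, 3), Mul(Rational(4300, 9), Pow(2, Rational(1, 2)))) ≈ -5143.7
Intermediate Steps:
Function('U')(J) = Mul(Rational(10, 9), J, Add(-2, J, Pow(2, Rational(1, 2)))) (Function('U')(J) = Mul(Add(J, Add(-2, Mul(Pow(Add(Pow(-1, 2), Pow(-1, 2)), Rational(1, 2)), 1))), Add(J, Mul(J, Pow(9, -1)))) = Mul(Add(J, Add(-2, Mul(Pow(Add(1, 1), Rational(1, 2)), 1))), Add(J, Mul(J, Rational(1, 9)))) = Mul(Add(J, Add(-2, Mul(Pow(2, Rational(1, 2)), 1))), Add(J, Mul(Rational(1, 9), J))) = Mul(Add(J, Add(-2, Pow(2, Rational(1, 2)))), Mul(Rational(10, 9), J)) = Mul(Add(-2, J, Pow(2, Rational(1, 2))), Mul(Rational(10, 9), J)) = Mul(Rational(10, 9), J, Add(-2, J, Pow(2, Rational(1, 2)))))
Add(Mul(-43, Function('U')(-10)), -86) = Add(Mul(-43, Mul(Rational(10, 9), -10, Add(-2, -10, Pow(2, Rational(1, 2))))), -86) = Add(Mul(-43, Mul(Rational(10, 9), -10, Add(-12, Pow(2, Rational(1, 2))))), -86) = Add(Mul(-43, Add(Rational(400, 3), Mul(Rational(-100, 9), Pow(2, Rational(1, 2))))), -86) = Add(Add(Rational(-17200, 3), Mul(Rational(4300, 9), Pow(2, Rational(1, 2)))), -86) = Add(Rational(-17458, 3), Mul(Rational(4300, 9), Pow(2, Rational(1, 2))))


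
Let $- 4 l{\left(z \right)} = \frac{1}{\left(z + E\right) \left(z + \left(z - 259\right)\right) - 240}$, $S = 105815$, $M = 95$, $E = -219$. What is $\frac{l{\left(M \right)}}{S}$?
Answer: $- \frac{1}{3519830160} \approx -2.841 \cdot 10^{-10}$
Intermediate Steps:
$l{\left(z \right)} = - \frac{1}{4 \left(-240 + \left(-259 + 2 z\right) \left(-219 + z\right)\right)}$ ($l{\left(z \right)} = - \frac{1}{4 \left(\left(z - 219\right) \left(z + \left(z - 259\right)\right) - 240\right)} = - \frac{1}{4 \left(\left(-219 + z\right) \left(z + \left(z - 259\right)\right) - 240\right)} = - \frac{1}{4 \left(\left(-219 + z\right) \left(z + \left(-259 + z\right)\right) - 240\right)} = - \frac{1}{4 \left(\left(-219 + z\right) \left(-259 + 2 z\right) - 240\right)} = - \frac{1}{4 \left(\left(-259 + 2 z\right) \left(-219 + z\right) - 240\right)} = - \frac{1}{4 \left(-240 + \left(-259 + 2 z\right) \left(-219 + z\right)\right)}$)
$\frac{l{\left(M \right)}}{S} = \frac{\left(-1\right) \frac{1}{225924 - 264860 + 8 \cdot 95^{2}}}{105815} = - \frac{1}{225924 - 264860 + 8 \cdot 9025} \cdot \frac{1}{105815} = - \frac{1}{225924 - 264860 + 72200} \cdot \frac{1}{105815} = - \frac{1}{33264} \cdot \frac{1}{105815} = \left(-1\right) \frac{1}{33264} \cdot \frac{1}{105815} = \left(- \frac{1}{33264}\right) \frac{1}{105815} = - \frac{1}{3519830160}$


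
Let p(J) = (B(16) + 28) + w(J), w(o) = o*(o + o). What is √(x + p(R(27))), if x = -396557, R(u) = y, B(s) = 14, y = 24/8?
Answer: I*√396497 ≈ 629.68*I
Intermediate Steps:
w(o) = 2*o² (w(o) = o*(2*o) = 2*o²)
y = 3 (y = 24*(⅛) = 3)
R(u) = 3
p(J) = 42 + 2*J² (p(J) = (14 + 28) + 2*J² = 42 + 2*J²)
√(x + p(R(27))) = √(-396557 + (42 + 2*3²)) = √(-396557 + (42 + 2*9)) = √(-396557 + (42 + 18)) = √(-396557 + 60) = √(-396497) = I*√396497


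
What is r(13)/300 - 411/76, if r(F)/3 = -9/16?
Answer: -164571/30400 ≈ -5.4135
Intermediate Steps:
r(F) = -27/16 (r(F) = 3*(-9/16) = -27/16)
r(13)/300 - 411/76 = -27/16/300 - 411/76 = -27/16*1/300 - 411*1/76 = -9/1600 - 411/76 = -164571/30400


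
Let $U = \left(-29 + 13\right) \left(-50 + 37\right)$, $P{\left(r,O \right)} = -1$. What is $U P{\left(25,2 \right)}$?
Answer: $-208$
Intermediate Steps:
$U = 208$ ($U = \left(-16\right) \left(-13\right) = 208$)
$U P{\left(25,2 \right)} = 208 \left(-1\right) = -208$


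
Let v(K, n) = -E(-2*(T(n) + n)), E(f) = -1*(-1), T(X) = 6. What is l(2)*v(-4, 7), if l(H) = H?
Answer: -2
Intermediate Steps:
E(f) = 1
v(K, n) = -1 (v(K, n) = -1*1 = -1)
l(2)*v(-4, 7) = 2*(-1) = -2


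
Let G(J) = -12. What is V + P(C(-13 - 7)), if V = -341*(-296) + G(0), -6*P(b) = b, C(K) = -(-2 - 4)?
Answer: 100923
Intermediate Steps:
C(K) = 6 (C(K) = -1*(-6) = 6)
P(b) = -b/6
V = 100924 (V = -341*(-296) - 12 = 100936 - 12 = 100924)
V + P(C(-13 - 7)) = 100924 - ⅙*6 = 100924 - 1 = 100923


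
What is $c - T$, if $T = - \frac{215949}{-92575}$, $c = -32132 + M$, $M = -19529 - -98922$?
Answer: $\frac{4374971126}{92575} \approx 47259.0$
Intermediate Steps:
$M = 79393$ ($M = -19529 + 98922 = 79393$)
$c = 47261$ ($c = -32132 + 79393 = 47261$)
$T = \frac{215949}{92575}$ ($T = \left(-215949\right) \left(- \frac{1}{92575}\right) = \frac{215949}{92575} \approx 2.3327$)
$c - T = 47261 - \frac{215949}{92575} = \frac{4374971126}{92575}$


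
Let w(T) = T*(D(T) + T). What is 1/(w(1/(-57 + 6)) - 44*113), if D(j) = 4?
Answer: -2601/12932375 ≈ -0.00020112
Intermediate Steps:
w(T) = T*(4 + T)
1/(w(1/(-57 + 6)) - 44*113) = 1/((4 + 1/(-57 + 6))/(-57 + 6) - 44*113) = 1/((4 + 1/(-51))/(-51) - 4972) = 1/(-(4 - 1/51)/51 - 4972) = 1/(-1/51*203/51 - 4972) = 1/(-203/2601 - 4972) = 1/(-12932375/2601) = -2601/12932375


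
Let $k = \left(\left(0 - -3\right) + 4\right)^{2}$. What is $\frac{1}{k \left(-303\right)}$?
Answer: $- \frac{1}{14847} \approx -6.7354 \cdot 10^{-5}$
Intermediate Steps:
$k = 49$ ($k = \left(\left(0 + 3\right) + 4\right)^{2} = \left(3 + 4\right)^{2} = 7^{2} = 49$)
$\frac{1}{k \left(-303\right)} = \frac{1}{49 \left(-303\right)} = \frac{1}{-14847} = - \frac{1}{14847}$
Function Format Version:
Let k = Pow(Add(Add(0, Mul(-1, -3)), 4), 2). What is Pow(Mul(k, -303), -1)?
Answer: Rational(-1, 14847) ≈ -6.7354e-5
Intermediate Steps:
k = 49 (k = Pow(Add(Add(0, 3), 4), 2) = Pow(Add(3, 4), 2) = Pow(7, 2) = 49)
Pow(Mul(k, -303), -1) = Pow(Mul(49, -303), -1) = Pow(-14847, -1) = Rational(-1, 14847)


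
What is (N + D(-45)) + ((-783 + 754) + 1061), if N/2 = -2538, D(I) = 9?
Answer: -4035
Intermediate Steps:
N = -5076 (N = 2*(-2538) = -5076)
(N + D(-45)) + ((-783 + 754) + 1061) = (-5076 + 9) + ((-783 + 754) + 1061) = -5067 + (-29 + 1061) = -5067 + 1032 = -4035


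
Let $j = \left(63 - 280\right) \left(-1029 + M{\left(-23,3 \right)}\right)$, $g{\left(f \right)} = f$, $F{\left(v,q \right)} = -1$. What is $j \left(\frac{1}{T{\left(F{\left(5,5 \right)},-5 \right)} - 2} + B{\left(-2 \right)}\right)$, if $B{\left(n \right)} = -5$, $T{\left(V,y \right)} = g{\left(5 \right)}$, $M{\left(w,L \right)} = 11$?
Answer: $- \frac{3092684}{3} \approx -1.0309 \cdot 10^{6}$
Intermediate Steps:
$T{\left(V,y \right)} = 5$
$j = 220906$ ($j = \left(63 - 280\right) \left(-1029 + 11\right) = \left(-217\right) \left(-1018\right) = 220906$)
$j \left(\frac{1}{T{\left(F{\left(5,5 \right)},-5 \right)} - 2} + B{\left(-2 \right)}\right) = 220906 \left(\frac{1}{5 - 2} - 5\right) = 220906 \left(\frac{1}{3} - 5\right) = 220906 \left(- \frac{14}{3}\right) = - \frac{3092684}{3}$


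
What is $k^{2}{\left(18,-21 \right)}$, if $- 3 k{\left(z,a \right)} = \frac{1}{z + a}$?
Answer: $\frac{1}{81} \approx 0.012346$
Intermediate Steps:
$k{\left(z,a \right)} = - \frac{1}{3 \left(a + z\right)}$ ($k{\left(z,a \right)} = - \frac{1}{3 \left(z + a\right)} = - \frac{1}{3 \left(a + z\right)}$)
$k^{2}{\left(18,-21 \right)} = \left(- \frac{1}{3 \left(-21\right) + 3 \cdot 18}\right)^{2} = \left(- \frac{1}{-63 + 54}\right)^{2} = \left(- \frac{1}{-9}\right)^{2} = \left(\left(-1\right) \left(- \frac{1}{9}\right)\right)^{2} = \left(\frac{1}{9}\right)^{2} = \frac{1}{81}$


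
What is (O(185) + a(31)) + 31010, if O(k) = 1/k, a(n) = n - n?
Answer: 5736851/185 ≈ 31010.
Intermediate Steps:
a(n) = 0
(O(185) + a(31)) + 31010 = (1/185 + 0) + 31010 = 1/185 + 31010 = 5736851/185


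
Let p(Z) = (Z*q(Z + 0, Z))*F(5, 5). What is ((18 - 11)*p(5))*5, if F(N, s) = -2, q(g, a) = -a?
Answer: 1750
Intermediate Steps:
p(Z) = 2*Z**2 (p(Z) = (Z*(-Z))*(-2) = -Z**2*(-2) = 2*Z**2)
((18 - 11)*p(5))*5 = ((18 - 11)*(2*5**2))*5 = (7*(2*25))*5 = (7*50)*5 = 350*5 = 1750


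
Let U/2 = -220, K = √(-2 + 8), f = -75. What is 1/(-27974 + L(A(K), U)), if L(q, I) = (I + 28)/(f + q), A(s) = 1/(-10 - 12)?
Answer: -1651/46176010 ≈ -3.5755e-5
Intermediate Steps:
K = √6 ≈ 2.4495
U = -440 (U = 2*(-220) = -440)
A(s) = -1/22 (A(s) = 1/(-22) = -1/22)
L(q, I) = (28 + I)/(-75 + q) (L(q, I) = (I + 28)/(-75 + q) = (28 + I)/(-75 + q))
1/(-27974 + L(A(K), U)) = 1/(-27974 + (28 - 440)/(-75 - 1/22)) = 1/(-27974 - 412/(-1651/22)) = 1/(-27974 - 22/1651*(-412)) = 1/(-27974 + 9064/1651) = 1/(-46176010/1651) = -1651/46176010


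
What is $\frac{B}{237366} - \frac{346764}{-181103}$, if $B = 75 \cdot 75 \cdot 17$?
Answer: $\frac{11069773111}{4776410522} \approx 2.3176$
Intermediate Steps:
$B = 95625$ ($B = 5625 \cdot 17 = 95625$)
$\frac{B}{237366} - \frac{346764}{-181103} = \frac{95625}{237366} - \frac{346764}{-181103} = 95625 \cdot \frac{1}{237366} - - \frac{346764}{181103} = \frac{10625}{26374} + \frac{346764}{181103} = \frac{11069773111}{4776410522}$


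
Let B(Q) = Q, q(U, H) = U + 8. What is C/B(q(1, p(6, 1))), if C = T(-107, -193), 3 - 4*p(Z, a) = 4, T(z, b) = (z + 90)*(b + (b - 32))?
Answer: 7106/9 ≈ 789.56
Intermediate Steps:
T(z, b) = (-32 + 2*b)*(90 + z) (T(z, b) = (90 + z)*(b + (-32 + b)) = (90 + z)*(-32 + 2*b) = (-32 + 2*b)*(90 + z))
p(Z, a) = -¼ (p(Z, a) = ¾ - ¼*4 = ¾ - 1 = -¼)
q(U, H) = 8 + U
C = 7106 (C = -2880 - 32*(-107) + 180*(-193) + 2*(-193)*(-107) = -2880 + 3424 - 34740 + 41302 = 7106)
C/B(q(1, p(6, 1))) = 7106/(8 + 1) = 7106/9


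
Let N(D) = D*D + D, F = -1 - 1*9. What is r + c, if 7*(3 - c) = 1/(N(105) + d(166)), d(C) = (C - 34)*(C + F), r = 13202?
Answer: 2932223069/222054 ≈ 13205.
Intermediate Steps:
F = -10 (F = -1 - 9 = -10)
N(D) = D + D² (N(D) = D² + D = D + D²)
d(C) = (-34 + C)*(-10 + C) (d(C) = (C - 34)*(C - 10) = (-34 + C)*(-10 + C))
c = 666161/222054 (c = 3 - 1/(7*(105*(1 + 105) + (340 + 166² - 44*166))) = 3 - 1/(7*(105*106 + (340 + 27556 - 7304))) = 3 - 1/(7*(11130 + 20592)) = 3 - ⅐/31722 = 3 - ⅐*1/31722 = 3 - 1/222054 = 666161/222054 ≈ 3.0000)
r + c = 13202 + 666161/222054 = 2932223069/222054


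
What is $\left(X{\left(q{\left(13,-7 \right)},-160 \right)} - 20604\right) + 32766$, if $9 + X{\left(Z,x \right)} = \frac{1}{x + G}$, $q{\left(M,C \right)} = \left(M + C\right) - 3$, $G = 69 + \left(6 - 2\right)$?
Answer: $\frac{1057310}{87} \approx 12153.0$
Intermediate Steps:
$G = 73$ ($G = 69 + \left(6 - 2\right) = 69 + 4 = 73$)
$q{\left(M,C \right)} = -3 + C + M$ ($q{\left(M,C \right)} = \left(C + M\right) - 3 = -3 + C + M$)
$X{\left(Z,x \right)} = -9 + \frac{1}{73 + x}$ ($X{\left(Z,x \right)} = -9 + \frac{1}{x + 73} = -9 + \frac{1}{73 + x}$)
$\left(X{\left(q{\left(13,-7 \right)},-160 \right)} - 20604\right) + 32766 = \left(\frac{-656 - -1440}{73 - 160} - 20604\right) + 32766 = \left(\frac{-656 + 1440}{-87} - 20604\right) + 32766 = \left(\left(- \frac{1}{87}\right) 784 - 20604\right) + 32766 = \left(- \frac{784}{87} - 20604\right) + 32766 = - \frac{1793332}{87} + 32766 = \frac{1057310}{87}$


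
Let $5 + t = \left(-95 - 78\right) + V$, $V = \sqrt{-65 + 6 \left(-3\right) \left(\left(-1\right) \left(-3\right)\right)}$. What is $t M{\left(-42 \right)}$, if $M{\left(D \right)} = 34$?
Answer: $-6052 + 34 i \sqrt{119} \approx -6052.0 + 370.9 i$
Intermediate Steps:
$V = i \sqrt{119}$ ($V = \sqrt{-65 - 54} = \sqrt{-119} = i \sqrt{119} \approx 10.909 i$)
$t = -178 + i \sqrt{119}$ ($t = -5 + \left(\left(-95 - 78\right) + i \sqrt{119}\right) = -5 - \left(173 - i \sqrt{119}\right) = -178 + i \sqrt{119} \approx -178.0 + 10.909 i$)
$t M{\left(-42 \right)} = \left(-178 + i \sqrt{119}\right) 34 = -6052 + 34 i \sqrt{119}$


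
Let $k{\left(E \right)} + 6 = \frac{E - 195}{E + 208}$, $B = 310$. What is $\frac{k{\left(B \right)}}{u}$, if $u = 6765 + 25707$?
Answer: $- \frac{73}{410256} \approx -0.00017794$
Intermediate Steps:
$k{\left(E \right)} = -6 + \frac{-195 + E}{208 + E}$ ($k{\left(E \right)} = -6 + \frac{E - 195}{E + 208} = -6 + \frac{-195 + E}{208 + E}$)
$u = 32472$
$\frac{k{\left(B \right)}}{u} = \frac{\frac{1}{208 + 310} \left(-1443 - 1550\right)}{32472} = \frac{-1443 - 1550}{518} \cdot \frac{1}{32472} = \frac{1}{518} \left(-2993\right) \frac{1}{32472} = \left(- \frac{2993}{518}\right) \frac{1}{32472} = - \frac{73}{410256}$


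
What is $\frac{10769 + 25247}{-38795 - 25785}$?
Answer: $- \frac{9004}{16145} \approx -0.5577$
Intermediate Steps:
$\frac{10769 + 25247}{-38795 - 25785} = \frac{36016}{-64580} = 36016 \left(- \frac{1}{64580}\right) = - \frac{9004}{16145}$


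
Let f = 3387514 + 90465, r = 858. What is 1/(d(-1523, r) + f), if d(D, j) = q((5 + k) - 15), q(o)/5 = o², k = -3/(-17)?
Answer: 289/1005275376 ≈ 2.8748e-7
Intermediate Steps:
k = 3/17 (k = -3*(-1/17) = 3/17 ≈ 0.17647)
q(o) = 5*o²
d(D, j) = 139445/289 (d(D, j) = 5*((5 + 3/17) - 15)² = 5*(88/17 - 15)² = 5*(-167/17)² = 5*(27889/289) = 139445/289)
f = 3477979
1/(d(-1523, r) + f) = 1/(139445/289 + 3477979) = 1/(1005275376/289) = 289/1005275376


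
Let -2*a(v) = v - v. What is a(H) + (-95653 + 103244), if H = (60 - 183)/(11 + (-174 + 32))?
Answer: 7591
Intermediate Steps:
H = 123/131 (H = -123/(11 - 142) = -123/(-131) = -123*(-1/131) = 123/131 ≈ 0.93893)
a(v) = 0 (a(v) = -(v - v)/2 = -½*0 = 0)
a(H) + (-95653 + 103244) = 0 + (-95653 + 103244) = 0 + 7591 = 7591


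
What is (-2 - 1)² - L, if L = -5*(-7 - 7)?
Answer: -61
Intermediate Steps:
L = 70 (L = -5*(-14) = 70)
(-2 - 1)² - L = (-2 - 1)² - 1*70 = (-3)² - 70 = 9 - 70 = -61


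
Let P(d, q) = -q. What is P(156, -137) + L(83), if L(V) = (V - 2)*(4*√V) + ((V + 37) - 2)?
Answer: 255 + 324*√83 ≈ 3206.8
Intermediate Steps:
L(V) = 35 + V + 4*√V*(-2 + V) (L(V) = (-2 + V)*(4*√V) + ((37 + V) - 2) = 4*√V*(-2 + V) + (35 + V) = 35 + V + 4*√V*(-2 + V))
P(156, -137) + L(83) = -1*(-137) + (35 + 83 - 8*√83 + 4*83^(3/2)) = 137 + (35 + 83 - 8*√83 + 4*(83*√83)) = 137 + (35 + 83 - 8*√83 + 332*√83) = 137 + (118 + 324*√83) = 255 + 324*√83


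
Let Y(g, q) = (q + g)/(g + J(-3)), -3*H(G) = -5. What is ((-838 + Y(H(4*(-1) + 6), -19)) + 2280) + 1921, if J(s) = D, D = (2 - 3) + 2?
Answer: 6713/2 ≈ 3356.5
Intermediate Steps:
D = 1 (D = -1 + 2 = 1)
J(s) = 1
H(G) = 5/3 (H(G) = -1/3*(-5) = 5/3)
Y(g, q) = (g + q)/(1 + g) (Y(g, q) = (q + g)/(g + 1) = (g + q)/(1 + g))
((-838 + Y(H(4*(-1) + 6), -19)) + 2280) + 1921 = ((-838 + (5/3 - 19)/(1 + 5/3)) + 2280) + 1921 = ((-838 - 52/3/(8/3)) + 2280) + 1921 = ((-838 + (3/8)*(-52/3)) + 2280) + 1921 = ((-838 - 13/2) + 2280) + 1921 = (-1689/2 + 2280) + 1921 = 2871/2 + 1921 = 6713/2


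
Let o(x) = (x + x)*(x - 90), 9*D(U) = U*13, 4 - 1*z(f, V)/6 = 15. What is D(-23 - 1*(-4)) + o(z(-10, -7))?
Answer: 185081/9 ≈ 20565.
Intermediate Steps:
z(f, V) = -66 (z(f, V) = 24 - 6*15 = 24 - 90 = -66)
D(U) = 13*U/9 (D(U) = (U*13)/9 = (13*U)/9 = 13*U/9)
o(x) = 2*x*(-90 + x) (o(x) = (2*x)*(-90 + x) = 2*x*(-90 + x))
D(-23 - 1*(-4)) + o(z(-10, -7)) = 13*(-23 - 1*(-4))/9 + 2*(-66)*(-90 - 66) = 13*(-23 + 4)/9 + 2*(-66)*(-156) = (13/9)*(-19) + 20592 = -247/9 + 20592 = 185081/9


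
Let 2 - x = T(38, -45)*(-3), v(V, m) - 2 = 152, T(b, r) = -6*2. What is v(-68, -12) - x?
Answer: 188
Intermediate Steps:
T(b, r) = -12
v(V, m) = 154 (v(V, m) = 2 + 152 = 154)
x = -34 (x = 2 - (-12)*(-3) = 2 - 1*36 = 2 - 36 = -34)
v(-68, -12) - x = 154 - 1*(-34) = 154 + 34 = 188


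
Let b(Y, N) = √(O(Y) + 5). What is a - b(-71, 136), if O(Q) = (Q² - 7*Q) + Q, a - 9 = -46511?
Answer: -46502 - 12*√38 ≈ -46576.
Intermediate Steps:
a = -46502 (a = 9 - 46511 = -46502)
O(Q) = Q² - 6*Q
b(Y, N) = √(5 + Y*(-6 + Y)) (b(Y, N) = √(Y*(-6 + Y) + 5) = √(5 + Y*(-6 + Y)))
a - b(-71, 136) = -46502 - √(5 - 71*(-6 - 71)) = -46502 - √(5 - 71*(-77)) = -46502 - √(5 + 5467) = -46502 - √5472 = -46502 - 12*√38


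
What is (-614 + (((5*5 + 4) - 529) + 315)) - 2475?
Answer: -3274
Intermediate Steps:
(-614 + (((5*5 + 4) - 529) + 315)) - 2475 = (-614 + (((25 + 4) - 529) + 315)) - 2475 = (-614 + ((29 - 529) + 315)) - 2475 = (-614 + (-500 + 315)) - 2475 = (-614 - 185) - 2475 = -799 - 2475 = -3274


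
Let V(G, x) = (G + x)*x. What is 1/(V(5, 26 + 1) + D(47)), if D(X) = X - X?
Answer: 1/864 ≈ 0.0011574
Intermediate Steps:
D(X) = 0
V(G, x) = x*(G + x)
1/(V(5, 26 + 1) + D(47)) = 1/((26 + 1)*(5 + (26 + 1)) + 0) = 1/(27*(5 + 27) + 0) = 1/(27*32 + 0) = 1/(864 + 0) = 1/864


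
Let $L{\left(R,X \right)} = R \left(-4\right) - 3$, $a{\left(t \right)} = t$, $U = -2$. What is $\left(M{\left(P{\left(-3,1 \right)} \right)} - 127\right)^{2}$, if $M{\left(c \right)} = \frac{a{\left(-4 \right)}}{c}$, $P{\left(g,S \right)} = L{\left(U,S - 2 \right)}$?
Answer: $\frac{408321}{25} \approx 16333.0$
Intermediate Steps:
$L{\left(R,X \right)} = -3 - 4 R$ ($L{\left(R,X \right)} = - 4 R - 3 = -3 - 4 R$)
$P{\left(g,S \right)} = 5$ ($P{\left(g,S \right)} = -3 - -8 = -3 + 8 = 5$)
$M{\left(c \right)} = - \frac{4}{c}$
$\left(M{\left(P{\left(-3,1 \right)} \right)} - 127\right)^{2} = \left(- \frac{4}{5} - 127\right)^{2} = \left(- \frac{639}{5}\right)^{2} = \frac{408321}{25}$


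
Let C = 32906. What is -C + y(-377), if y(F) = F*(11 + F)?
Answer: 105076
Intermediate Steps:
-C + y(-377) = -1*32906 - 377*(11 - 377) = -32906 - 377*(-366) = -32906 + 137982 = 105076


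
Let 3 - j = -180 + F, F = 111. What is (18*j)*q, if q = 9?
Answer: 11664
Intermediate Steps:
j = 72 (j = 3 - (-180 + 111) = 3 - 1*(-69) = 3 + 69 = 72)
(18*j)*q = (18*72)*9 = 1296*9 = 11664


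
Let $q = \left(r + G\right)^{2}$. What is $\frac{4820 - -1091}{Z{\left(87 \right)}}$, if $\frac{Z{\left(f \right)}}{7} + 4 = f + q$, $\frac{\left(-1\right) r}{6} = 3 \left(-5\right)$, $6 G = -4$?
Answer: $\frac{53199}{507997} \approx 0.10472$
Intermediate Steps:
$G = - \frac{2}{3}$ ($G = \frac{1}{6} \left(-4\right) = - \frac{2}{3} \approx -0.66667$)
$r = 90$ ($r = - 6 \cdot 3 \left(-5\right) = \left(-6\right) \left(-15\right) = 90$)
$q = \frac{71824}{9}$ ($q = \left(90 - \frac{2}{3}\right)^{2} = \left(\frac{268}{3}\right)^{2} = \frac{71824}{9} \approx 7980.4$)
$Z{\left(f \right)} = \frac{502516}{9} + 7 f$ ($Z{\left(f \right)} = -28 + 7 \left(f + \frac{71824}{9}\right) = -28 + 7 \left(\frac{71824}{9} + f\right) = -28 + \left(\frac{502768}{9} + 7 f\right) = \frac{502516}{9} + 7 f$)
$\frac{4820 - -1091}{Z{\left(87 \right)}} = \frac{4820 - -1091}{\frac{502516}{9} + 7 \cdot 87} = \frac{4820 + 1091}{\frac{502516}{9} + 609} = \frac{5911}{\frac{507997}{9}} = 5911 \cdot \frac{9}{507997} = \frac{53199}{507997}$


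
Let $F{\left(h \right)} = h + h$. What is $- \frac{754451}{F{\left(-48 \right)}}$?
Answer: $\frac{754451}{96} \approx 7858.9$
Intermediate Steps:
$F{\left(h \right)} = 2 h$
$- \frac{754451}{F{\left(-48 \right)}} = - \frac{754451}{2 \left(-48\right)} = - \frac{754451}{-96} = \left(-754451\right) \left(- \frac{1}{96}\right) = \frac{754451}{96}$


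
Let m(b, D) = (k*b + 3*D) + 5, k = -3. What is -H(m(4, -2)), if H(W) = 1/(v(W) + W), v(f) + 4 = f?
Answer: 1/30 ≈ 0.033333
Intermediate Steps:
v(f) = -4 + f
m(b, D) = 5 - 3*b + 3*D (m(b, D) = (-3*b + 3*D) + 5 = 5 - 3*b + 3*D)
H(W) = 1/(-4 + 2*W) (H(W) = 1/((-4 + W) + W) = 1/(-4 + 2*W))
-H(m(4, -2)) = -1/(2*(-2 + (5 - 3*4 + 3*(-2)))) = -1/(2*(-2 + (5 - 12 - 6))) = -1/(2*(-2 - 13)) = -1/(2*(-15)) = -(-1)/(2*15) = -1*(-1/30) = 1/30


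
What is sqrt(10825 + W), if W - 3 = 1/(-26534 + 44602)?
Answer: sqrt(883707257685)/9034 ≈ 104.06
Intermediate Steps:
W = 54205/18068 (W = 3 + 1/(-26534 + 44602) = 3 + 1/18068 = 54205/18068 ≈ 3.0001)
sqrt(10825 + W) = sqrt(10825 + 54205/18068) = sqrt(195640305/18068) = sqrt(883707257685)/9034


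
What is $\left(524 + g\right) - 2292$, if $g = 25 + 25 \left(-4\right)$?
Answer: $-1843$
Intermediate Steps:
$g = -75$ ($g = 25 - 100 = -75$)
$\left(524 + g\right) - 2292 = \left(524 - 75\right) - 2292 = 449 - 2292 = -1843$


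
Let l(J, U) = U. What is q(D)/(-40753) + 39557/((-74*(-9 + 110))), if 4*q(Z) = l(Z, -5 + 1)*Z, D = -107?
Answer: -1612866139/304587922 ≈ -5.2952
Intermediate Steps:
q(Z) = -Z (q(Z) = ((-5 + 1)*Z)/4 = (-4*Z)/4 = -Z)
q(D)/(-40753) + 39557/((-74*(-9 + 110))) = -1*(-107)/(-40753) + 39557/((-74*(-9 + 110))) = 107*(-1/40753) + 39557/((-74*101)) = -107/40753 + 39557/(-7474) = -107/40753 + 39557*(-1/7474) = -107/40753 - 39557/7474 = -1612866139/304587922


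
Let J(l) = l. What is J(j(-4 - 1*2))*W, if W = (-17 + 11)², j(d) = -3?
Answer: -108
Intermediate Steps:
W = 36 (W = (-6)² = 36)
J(j(-4 - 1*2))*W = -3*36 = -108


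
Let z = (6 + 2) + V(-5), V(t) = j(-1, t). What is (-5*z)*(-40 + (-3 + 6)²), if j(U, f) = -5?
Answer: 465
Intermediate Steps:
V(t) = -5
z = 3 (z = (6 + 2) - 5 = 8 - 5 = 3)
(-5*z)*(-40 + (-3 + 6)²) = (-5*3)*(-40 + (-3 + 6)²) = -15*(-40 + 3²) = -15*(-40 + 9) = -15*(-31) = 465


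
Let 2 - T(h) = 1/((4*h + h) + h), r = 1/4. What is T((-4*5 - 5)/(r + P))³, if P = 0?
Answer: 1732323601/216000000 ≈ 8.0200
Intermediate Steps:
r = ¼ (r = 1*(¼) = ¼ ≈ 0.25000)
T(h) = 2 - 1/(6*h) (T(h) = 2 - 1/((4*h + h) + h) = 2 - 1/(5*h + h) = 2 - 1/(6*h))
T((-4*5 - 5)/(r + P))³ = (2 - (¼ + 0)/(-4*5 - 5)/6)³ = (2 - 1/(4*(-20 - 5))/6)³ = (2 - 1/(6*((-25*4))))³ = (2 - ⅙/(-100))³ = (2 - ⅙*(-1/100))³ = (2 + 1/600)³ = (1201/600)³ = 1732323601/216000000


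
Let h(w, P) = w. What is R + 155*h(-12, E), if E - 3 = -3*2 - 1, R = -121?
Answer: -1981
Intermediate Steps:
E = -4 (E = 3 + (-3*2 - 1) = 3 + (-6 - 1) = 3 - 7 = -4)
R + 155*h(-12, E) = -121 + 155*(-12) = -121 - 1860 = -1981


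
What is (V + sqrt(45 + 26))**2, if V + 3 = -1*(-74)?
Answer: (71 + sqrt(71))**2 ≈ 6308.5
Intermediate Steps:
V = 71 (V = -3 - 1*(-74) = -3 + 74 = 71)
(V + sqrt(45 + 26))**2 = (71 + sqrt(45 + 26))**2 = (71 + sqrt(71))**2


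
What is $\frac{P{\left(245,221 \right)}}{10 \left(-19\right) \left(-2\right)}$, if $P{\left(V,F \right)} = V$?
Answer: $\frac{49}{76} \approx 0.64474$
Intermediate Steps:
$\frac{P{\left(245,221 \right)}}{10 \left(-19\right) \left(-2\right)} = \frac{245}{10 \left(-19\right) \left(-2\right)} = \frac{245}{\left(-190\right) \left(-2\right)} = \frac{245}{380} = 245 \cdot \frac{1}{380} = \frac{49}{76}$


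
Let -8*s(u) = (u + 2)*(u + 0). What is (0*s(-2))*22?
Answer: 0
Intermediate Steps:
s(u) = -u*(2 + u)/8 (s(u) = -(u + 2)*(u + 0)/8 = -(2 + u)*u/8 = -u*(2 + u)/8)
(0*s(-2))*22 = (0*(-⅛*(-2)*(2 - 2)))*22 = (0*(-⅛*(-2)*0))*22 = (0*0)*22 = 0*22 = 0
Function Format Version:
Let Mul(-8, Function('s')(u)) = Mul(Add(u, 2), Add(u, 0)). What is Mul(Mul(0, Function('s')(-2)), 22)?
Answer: 0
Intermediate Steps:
Function('s')(u) = Mul(Rational(-1, 8), u, Add(2, u)) (Function('s')(u) = Mul(Rational(-1, 8), Mul(Add(u, 2), Add(u, 0))) = Mul(Rational(-1, 8), Mul(Add(2, u), u)) = Mul(Rational(-1, 8), Mul(u, Add(2, u))) = Mul(Rational(-1, 8), u, Add(2, u)))
Mul(Mul(0, Function('s')(-2)), 22) = Mul(Mul(0, Mul(Rational(-1, 8), -2, Add(2, -2))), 22) = Mul(Mul(0, Mul(Rational(-1, 8), -2, 0)), 22) = Mul(Mul(0, 0), 22) = Mul(0, 22) = 0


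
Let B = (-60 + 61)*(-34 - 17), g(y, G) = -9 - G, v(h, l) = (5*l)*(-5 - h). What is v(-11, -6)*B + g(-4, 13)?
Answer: 9158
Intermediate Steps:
v(h, l) = 5*l*(-5 - h)
B = -51 (B = 1*(-51) = -51)
v(-11, -6)*B + g(-4, 13) = -5*(-6)*(5 - 11)*(-51) + (-9 - 1*13) = -5*(-6)*(-6)*(-51) + (-9 - 13) = -180*(-51) - 22 = 9180 - 22 = 9158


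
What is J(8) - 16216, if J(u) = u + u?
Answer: -16200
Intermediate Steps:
J(u) = 2*u
J(8) - 16216 = 2*8 - 16216 = 16 - 16216 = -16200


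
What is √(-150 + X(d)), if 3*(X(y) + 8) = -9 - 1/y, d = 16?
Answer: I*√23187/12 ≈ 12.689*I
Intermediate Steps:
X(y) = -11 - 1/(3*y) (X(y) = -8 + (-9 - 1/y)/3 = -8 + (-3 - 1/(3*y)) = -11 - 1/(3*y))
√(-150 + X(d)) = √(-150 + (-11 - ⅓/16)) = √(-150 + (-11 - ⅓*1/16)) = √(-150 + (-11 - 1/48)) = √(-150 - 529/48) = √(-7729/48) = I*√23187/12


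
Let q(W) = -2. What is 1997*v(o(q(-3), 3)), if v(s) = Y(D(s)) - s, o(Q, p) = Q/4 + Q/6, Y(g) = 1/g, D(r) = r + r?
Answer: 13979/30 ≈ 465.97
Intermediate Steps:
D(r) = 2*r
o(Q, p) = 5*Q/12 (o(Q, p) = Q*(¼) + Q*(⅙) = Q/4 + Q/6 = 5*Q/12)
v(s) = 1/(2*s) - s
1997*v(o(q(-3), 3)) = 1997*(1/(2*(((5/12)*(-2)))) - 5*(-2)/12) = 1997*(1/(2*(-⅚)) - 1*(-⅚)) = 1997*((½)*(-6/5) + ⅚) = 1997*(-⅗ + ⅚) = 1997*(7/30) = 13979/30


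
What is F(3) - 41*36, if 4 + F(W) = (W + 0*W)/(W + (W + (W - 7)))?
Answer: -2957/2 ≈ -1478.5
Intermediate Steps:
F(W) = -4 + W/(-7 + 3*W) (F(W) = -4 + (W + 0*W)/(W + (W + (W - 7))) = -4 + (W + 0)/(W + (W + (-7 + W))) = -4 + W/(W + (-7 + 2*W)) = -4 + W/(-7 + 3*W))
F(3) - 41*36 = (28 - 11*3)/(-7 + 3*3) - 41*36 = (28 - 33)/(-7 + 9) - 1476 = -5/2 - 1476 = -2957/2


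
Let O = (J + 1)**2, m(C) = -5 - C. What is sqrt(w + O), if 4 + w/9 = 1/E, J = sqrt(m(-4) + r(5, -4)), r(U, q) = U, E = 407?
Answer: 6*I*sqrt(124135)/407 ≈ 5.194*I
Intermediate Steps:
J = 2 (J = sqrt((-5 - 1*(-4)) + 5) = sqrt((-5 + 4) + 5) = sqrt(-1 + 5) = sqrt(4) = 2)
w = -14643/407 (w = -36 + 9/407 = -14643/407 ≈ -35.978)
O = 9 (O = (2 + 1)**2 = 3**2 = 9)
sqrt(w + O) = sqrt(-14643/407 + 9) = sqrt(-10980/407) = 6*I*sqrt(124135)/407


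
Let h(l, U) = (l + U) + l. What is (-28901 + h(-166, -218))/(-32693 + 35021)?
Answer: -9817/776 ≈ -12.651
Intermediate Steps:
h(l, U) = U + 2*l (h(l, U) = (U + l) + l = U + 2*l)
(-28901 + h(-166, -218))/(-32693 + 35021) = (-28901 + (-218 + 2*(-166)))/(-32693 + 35021) = (-28901 + (-218 - 332))/2328 = (-28901 - 550)*(1/2328) = -29451*1/2328 = -9817/776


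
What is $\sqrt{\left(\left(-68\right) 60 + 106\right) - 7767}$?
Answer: $i \sqrt{11741} \approx 108.36 i$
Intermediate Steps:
$\sqrt{\left(\left(-68\right) 60 + 106\right) - 7767} = \sqrt{\left(-4080 + 106\right) - 7767} = \sqrt{-3974 - 7767} = \sqrt{-11741} = i \sqrt{11741}$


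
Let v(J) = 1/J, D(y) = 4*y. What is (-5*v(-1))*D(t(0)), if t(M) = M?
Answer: 0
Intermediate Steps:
(-5*v(-1))*D(t(0)) = (-5/(-1))*(4*0) = -5*(-1)*0 = 5*0 = 0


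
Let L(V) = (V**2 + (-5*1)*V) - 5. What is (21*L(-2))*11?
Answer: 2079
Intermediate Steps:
L(V) = -5 + V**2 - 5*V (L(V) = (V**2 - 5*V) - 5 = -5 + V**2 - 5*V)
(21*L(-2))*11 = (21*(-5 + (-2)**2 - 5*(-2)))*11 = (21*(-5 + 4 + 10))*11 = (21*9)*11 = 189*11 = 2079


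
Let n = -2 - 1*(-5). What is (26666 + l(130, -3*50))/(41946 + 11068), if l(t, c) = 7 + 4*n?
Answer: 26685/53014 ≈ 0.50336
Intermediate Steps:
n = 3 (n = -2 + 5 = 3)
l(t, c) = 19 (l(t, c) = 7 + 4*3 = 7 + 12 = 19)
(26666 + l(130, -3*50))/(41946 + 11068) = (26666 + 19)/(41946 + 11068) = 26685/53014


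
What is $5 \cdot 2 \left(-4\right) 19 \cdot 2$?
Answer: $-1520$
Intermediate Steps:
$5 \cdot 2 \left(-4\right) 19 \cdot 2 = 5 \left(-8\right) 19 \cdot 2 = \left(-40\right) 19 \cdot 2 = \left(-760\right) 2 = -1520$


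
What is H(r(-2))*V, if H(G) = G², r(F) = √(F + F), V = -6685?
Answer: 26740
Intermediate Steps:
r(F) = √2*√F (r(F) = √(2*F) = √2*√F)
H(r(-2))*V = (√2*√(-2))²*(-6685) = (√2*(I*√2))²*(-6685) = (2*I)²*(-6685) = -4*(-6685) = 26740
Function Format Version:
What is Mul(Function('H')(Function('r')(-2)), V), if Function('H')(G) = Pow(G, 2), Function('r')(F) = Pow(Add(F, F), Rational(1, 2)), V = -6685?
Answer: 26740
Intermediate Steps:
Function('r')(F) = Mul(Pow(2, Rational(1, 2)), Pow(F, Rational(1, 2))) (Function('r')(F) = Pow(Mul(2, F), Rational(1, 2)) = Mul(Pow(2, Rational(1, 2)), Pow(F, Rational(1, 2))))
Mul(Function('H')(Function('r')(-2)), V) = Mul(Pow(Mul(Pow(2, Rational(1, 2)), Pow(-2, Rational(1, 2))), 2), -6685) = Mul(Pow(Mul(Pow(2, Rational(1, 2)), Mul(I, Pow(2, Rational(1, 2)))), 2), -6685) = Mul(Pow(Mul(2, I), 2), -6685) = Mul(-4, -6685) = 26740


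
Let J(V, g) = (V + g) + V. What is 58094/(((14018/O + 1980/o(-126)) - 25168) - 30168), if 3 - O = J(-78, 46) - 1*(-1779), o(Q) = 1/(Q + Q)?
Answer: -48392302/461735577 ≈ -0.10481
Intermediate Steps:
J(V, g) = g + 2*V
o(Q) = 1/(2*Q)
O = -1666 (O = 3 - ((46 + 2*(-78)) - 1*(-1779)) = 3 - ((46 - 156) + 1779) = 3 - (-110 + 1779) = 3 - 1*1669 = 3 - 1669 = -1666)
58094/(((14018/O + 1980/o(-126)) - 25168) - 30168) = 58094/(((14018/(-1666) + 1980/(((½)/(-126)))) - 25168) - 30168) = 58094/(((14018*(-1/1666) + 1980/(((½)*(-1/126)))) - 25168) - 30168) = 58094/(((-7009/833 + 1980/(-1/252)) - 25168) - 30168) = 58094/(((-7009/833 + 1980*(-252)) - 25168) - 30168) = 58094/(((-7009/833 - 498960) - 25168) - 30168) = 58094/((-415640689/833 - 25168) - 30168) = 58094/(-436605633/833 - 30168) = 58094/(-461735577/833) = 58094*(-833/461735577) = -48392302/461735577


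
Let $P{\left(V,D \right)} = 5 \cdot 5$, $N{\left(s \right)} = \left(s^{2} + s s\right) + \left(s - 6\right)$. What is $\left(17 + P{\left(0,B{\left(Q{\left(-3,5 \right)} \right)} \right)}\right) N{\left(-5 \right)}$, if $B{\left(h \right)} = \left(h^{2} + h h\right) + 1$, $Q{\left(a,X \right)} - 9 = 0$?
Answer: $1638$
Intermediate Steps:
$Q{\left(a,X \right)} = 9$ ($Q{\left(a,X \right)} = 9 + 0 = 9$)
$N{\left(s \right)} = -6 + s + 2 s^{2}$ ($N{\left(s \right)} = \left(s^{2} + s^{2}\right) + \left(s - 6\right) = 2 s^{2} + \left(-6 + s\right) = -6 + s + 2 s^{2}$)
$B{\left(h \right)} = 1 + 2 h^{2}$ ($B{\left(h \right)} = \left(h^{2} + h^{2}\right) + 1 = 2 h^{2} + 1 = 1 + 2 h^{2}$)
$P{\left(V,D \right)} = 25$
$\left(17 + P{\left(0,B{\left(Q{\left(-3,5 \right)} \right)} \right)}\right) N{\left(-5 \right)} = \left(17 + 25\right) \left(-6 - 5 + 2 \left(-5\right)^{2}\right) = 42 \left(-6 - 5 + 2 \cdot 25\right) = 42 \left(-6 - 5 + 50\right) = 42 \cdot 39 = 1638$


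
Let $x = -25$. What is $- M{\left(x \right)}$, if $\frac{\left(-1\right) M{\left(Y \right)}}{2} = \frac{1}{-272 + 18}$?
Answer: $- \frac{1}{127} \approx -0.007874$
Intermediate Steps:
$M{\left(Y \right)} = \frac{1}{127}$ ($M{\left(Y \right)} = - \frac{2}{-272 + 18} = - \frac{2}{-254} = \left(-2\right) \left(- \frac{1}{254}\right) = \frac{1}{127}$)
$- M{\left(x \right)} = \left(-1\right) \frac{1}{127} = - \frac{1}{127}$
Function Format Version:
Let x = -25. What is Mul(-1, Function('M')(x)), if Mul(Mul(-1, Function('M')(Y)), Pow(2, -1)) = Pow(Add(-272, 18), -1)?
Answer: Rational(-1, 127) ≈ -0.0078740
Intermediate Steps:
Function('M')(Y) = Rational(1, 127) (Function('M')(Y) = Mul(-2, Pow(Add(-272, 18), -1)) = Mul(-2, Pow(-254, -1)) = Mul(-2, Rational(-1, 254)) = Rational(1, 127))
Mul(-1, Function('M')(x)) = Mul(-1, Rational(1, 127)) = Rational(-1, 127)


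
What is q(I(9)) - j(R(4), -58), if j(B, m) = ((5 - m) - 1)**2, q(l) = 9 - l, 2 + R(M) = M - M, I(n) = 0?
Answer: -3835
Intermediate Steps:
R(M) = -2 (R(M) = -2 + (M - M) = -2 + 0 = -2)
j(B, m) = (4 - m)**2
q(I(9)) - j(R(4), -58) = (9 - 1*0) - (-4 - 58)**2 = (9 + 0) - 1*(-62)**2 = 9 - 1*3844 = 9 - 3844 = -3835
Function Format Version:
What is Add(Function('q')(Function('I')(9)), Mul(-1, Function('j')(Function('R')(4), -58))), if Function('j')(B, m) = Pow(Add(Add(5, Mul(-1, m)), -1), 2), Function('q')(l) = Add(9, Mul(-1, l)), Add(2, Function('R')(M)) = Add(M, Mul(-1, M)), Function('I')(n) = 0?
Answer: -3835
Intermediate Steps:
Function('R')(M) = -2 (Function('R')(M) = Add(-2, Add(M, Mul(-1, M))) = Add(-2, 0) = -2)
Function('j')(B, m) = Pow(Add(4, Mul(-1, m)), 2)
Add(Function('q')(Function('I')(9)), Mul(-1, Function('j')(Function('R')(4), -58))) = Add(Add(9, Mul(-1, 0)), Mul(-1, Pow(Add(-4, -58), 2))) = Add(Add(9, 0), Mul(-1, Pow(-62, 2))) = Add(9, Mul(-1, 3844)) = Add(9, -3844) = -3835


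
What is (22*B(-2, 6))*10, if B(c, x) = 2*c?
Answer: -880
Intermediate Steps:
(22*B(-2, 6))*10 = (22*(2*(-2)))*10 = (22*(-4))*10 = -88*10 = -880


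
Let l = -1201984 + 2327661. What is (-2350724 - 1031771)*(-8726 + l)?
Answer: -3778081172745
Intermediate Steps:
l = 1125677
(-2350724 - 1031771)*(-8726 + l) = (-2350724 - 1031771)*(-8726 + 1125677) = -3382495*1116951 = -3778081172745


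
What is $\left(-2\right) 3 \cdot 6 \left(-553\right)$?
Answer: $19908$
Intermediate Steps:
$\left(-2\right) 3 \cdot 6 \left(-553\right) = \left(-6\right) 6 \left(-553\right) = \left(-36\right) \left(-553\right) = 19908$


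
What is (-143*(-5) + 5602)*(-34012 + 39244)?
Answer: 33050544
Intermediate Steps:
(-143*(-5) + 5602)*(-34012 + 39244) = (715 + 5602)*5232 = 6317*5232 = 33050544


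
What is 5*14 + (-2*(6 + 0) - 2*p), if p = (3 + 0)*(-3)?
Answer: 76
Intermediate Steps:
p = -9 (p = 3*(-3) = -9)
5*14 + (-2*(6 + 0) - 2*p) = 5*14 + (-2*(6 + 0) - 2*(-9)) = 70 + (-2*6 + 18) = 70 + (-12 + 18) = 70 + 6 = 76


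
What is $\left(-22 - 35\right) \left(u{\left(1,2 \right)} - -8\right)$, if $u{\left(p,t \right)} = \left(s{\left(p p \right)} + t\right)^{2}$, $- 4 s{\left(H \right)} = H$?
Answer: $- \frac{10089}{16} \approx -630.56$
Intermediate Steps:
$s{\left(H \right)} = - \frac{H}{4}$
$u{\left(p,t \right)} = \left(t - \frac{p^{2}}{4}\right)^{2}$ ($u{\left(p,t \right)} = \left(- \frac{p p}{4} + t\right)^{2} = \left(- \frac{p^{2}}{4} + t\right)^{2} = \left(t - \frac{p^{2}}{4}\right)^{2}$)
$\left(-22 - 35\right) \left(u{\left(1,2 \right)} - -8\right) = \left(-22 - 35\right) \left(\frac{\left(1^{2} - 8\right)^{2}}{16} - -8\right) = - 57 \left(\frac{\left(1 - 8\right)^{2}}{16} + 8\right) = - 57 \left(\frac{\left(-7\right)^{2}}{16} + 8\right) = - 57 \left(\frac{1}{16} \cdot 49 + 8\right) = - 57 \left(\frac{49}{16} + 8\right) = \left(-57\right) \frac{177}{16} = - \frac{10089}{16}$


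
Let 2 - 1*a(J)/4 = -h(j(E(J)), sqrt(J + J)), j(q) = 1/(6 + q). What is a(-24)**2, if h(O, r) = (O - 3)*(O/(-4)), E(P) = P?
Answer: 6436369/104976 ≈ 61.313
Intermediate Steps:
h(O, r) = -O*(-3 + O)/4 (h(O, r) = (-3 + O)*(O*(-1/4)) = (-3 + O)*(-O/4) = -O*(-3 + O)/4)
a(J) = 8 + (3 - 1/(6 + J))/(6 + J) (a(J) = 8 - (-4)*(3 - 1/(6 + J))/(4*(6 + J)) = 8 - (-1)*(3 - 1/(6 + J))/(6 + J) = 8 + (3 - 1/(6 + J))/(6 + J))
a(-24)**2 = ((17 + 3*(-24) + 8*(6 - 24)**2)/(6 - 24)**2)**2 = ((17 - 72 + 8*(-18)**2)/(-18)**2)**2 = ((17 - 72 + 8*324)/324)**2 = ((17 - 72 + 2592)/324)**2 = ((1/324)*2537)**2 = (2537/324)**2 = 6436369/104976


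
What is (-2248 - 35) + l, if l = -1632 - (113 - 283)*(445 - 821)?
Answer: -67835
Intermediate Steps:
l = -65552 (l = -1632 - (-170)*(-376) = -1632 - 1*63920 = -1632 - 63920 = -65552)
(-2248 - 35) + l = (-2248 - 35) - 65552 = -2283 - 65552 = -67835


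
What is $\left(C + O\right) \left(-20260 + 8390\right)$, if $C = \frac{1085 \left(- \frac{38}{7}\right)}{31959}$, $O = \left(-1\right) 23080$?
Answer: $\frac{8755544770700}{31959} \approx 2.7396 \cdot 10^{8}$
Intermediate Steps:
$O = -23080$
$C = - \frac{5890}{31959}$ ($C = 1085 \left(\left(-38\right) \frac{1}{7}\right) \frac{1}{31959} = 1085 \left(- \frac{38}{7}\right) \frac{1}{31959} = \left(-5890\right) \frac{1}{31959} = - \frac{5890}{31959} \approx -0.1843$)
$\left(C + O\right) \left(-20260 + 8390\right) = \left(- \frac{5890}{31959} - 23080\right) \left(-20260 + 8390\right) = \left(- \frac{737619610}{31959}\right) \left(-11870\right) = \frac{8755544770700}{31959}$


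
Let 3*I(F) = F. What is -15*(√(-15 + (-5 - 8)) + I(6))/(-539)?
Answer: 30/539 + 30*I*√7/539 ≈ 0.055659 + 0.14726*I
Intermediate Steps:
I(F) = F/3
-15*(√(-15 + (-5 - 8)) + I(6))/(-539) = -15*(√(-15 + (-5 - 8)) + (⅓)*6)/(-539) = -15*(√(-15 - 13) + 2)*(-1/539) = -15*(√(-28) + 2)*(-1/539) = -15*(2*I*√7 + 2)*(-1/539) = -15*(2 + 2*I*√7)*(-1/539) = (-30 - 30*I*√7)*(-1/539) = 30/539 + 30*I*√7/539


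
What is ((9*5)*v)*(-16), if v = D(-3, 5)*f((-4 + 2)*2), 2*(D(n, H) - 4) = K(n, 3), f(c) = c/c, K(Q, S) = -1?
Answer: -2520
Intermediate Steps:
f(c) = 1
D(n, H) = 7/2 (D(n, H) = 4 + (1/2)*(-1) = 4 - 1/2 = 7/2)
v = 7/2 (v = (7/2)*1 = 7/2 ≈ 3.5000)
((9*5)*v)*(-16) = ((9*5)*(7/2))*(-16) = (45*(7/2))*(-16) = (315/2)*(-16) = -2520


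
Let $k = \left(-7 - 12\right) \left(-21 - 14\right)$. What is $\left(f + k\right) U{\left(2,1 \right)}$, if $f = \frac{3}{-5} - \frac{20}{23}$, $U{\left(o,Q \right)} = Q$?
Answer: $\frac{76306}{115} \approx 663.53$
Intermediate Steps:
$f = - \frac{169}{115}$ ($f = 3 \left(- \frac{1}{5}\right) - \frac{20}{23} = - \frac{3}{5} - \frac{20}{23} = - \frac{169}{115} \approx -1.4696$)
$k = 665$ ($k = \left(-19\right) \left(-35\right) = 665$)
$\left(f + k\right) U{\left(2,1 \right)} = \left(- \frac{169}{115} + 665\right) 1 = \frac{76306}{115} \cdot 1 = \frac{76306}{115}$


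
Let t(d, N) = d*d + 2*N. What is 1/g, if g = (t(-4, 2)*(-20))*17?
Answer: -1/6800 ≈ -0.00014706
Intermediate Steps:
t(d, N) = d² + 2*N
g = -6800 (g = (((-4)² + 2*2)*(-20))*17 = ((16 + 4)*(-20))*17 = (20*(-20))*17 = -400*17 = -6800)
1/g = 1/(-6800) = -1/6800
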